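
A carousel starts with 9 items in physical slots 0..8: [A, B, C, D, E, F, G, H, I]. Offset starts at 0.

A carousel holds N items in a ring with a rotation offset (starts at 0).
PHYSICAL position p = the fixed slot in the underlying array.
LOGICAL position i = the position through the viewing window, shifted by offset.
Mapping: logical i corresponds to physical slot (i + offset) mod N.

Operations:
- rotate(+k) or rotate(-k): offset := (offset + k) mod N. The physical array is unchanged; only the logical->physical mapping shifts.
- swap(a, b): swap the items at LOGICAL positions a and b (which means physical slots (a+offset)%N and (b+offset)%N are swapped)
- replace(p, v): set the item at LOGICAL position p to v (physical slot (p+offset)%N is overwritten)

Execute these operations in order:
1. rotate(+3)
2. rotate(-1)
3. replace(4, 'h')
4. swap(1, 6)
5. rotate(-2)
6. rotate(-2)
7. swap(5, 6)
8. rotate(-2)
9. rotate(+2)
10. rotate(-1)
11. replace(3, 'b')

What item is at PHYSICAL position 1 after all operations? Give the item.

Answer: B

Derivation:
After op 1 (rotate(+3)): offset=3, physical=[A,B,C,D,E,F,G,H,I], logical=[D,E,F,G,H,I,A,B,C]
After op 2 (rotate(-1)): offset=2, physical=[A,B,C,D,E,F,G,H,I], logical=[C,D,E,F,G,H,I,A,B]
After op 3 (replace(4, 'h')): offset=2, physical=[A,B,C,D,E,F,h,H,I], logical=[C,D,E,F,h,H,I,A,B]
After op 4 (swap(1, 6)): offset=2, physical=[A,B,C,I,E,F,h,H,D], logical=[C,I,E,F,h,H,D,A,B]
After op 5 (rotate(-2)): offset=0, physical=[A,B,C,I,E,F,h,H,D], logical=[A,B,C,I,E,F,h,H,D]
After op 6 (rotate(-2)): offset=7, physical=[A,B,C,I,E,F,h,H,D], logical=[H,D,A,B,C,I,E,F,h]
After op 7 (swap(5, 6)): offset=7, physical=[A,B,C,E,I,F,h,H,D], logical=[H,D,A,B,C,E,I,F,h]
After op 8 (rotate(-2)): offset=5, physical=[A,B,C,E,I,F,h,H,D], logical=[F,h,H,D,A,B,C,E,I]
After op 9 (rotate(+2)): offset=7, physical=[A,B,C,E,I,F,h,H,D], logical=[H,D,A,B,C,E,I,F,h]
After op 10 (rotate(-1)): offset=6, physical=[A,B,C,E,I,F,h,H,D], logical=[h,H,D,A,B,C,E,I,F]
After op 11 (replace(3, 'b')): offset=6, physical=[b,B,C,E,I,F,h,H,D], logical=[h,H,D,b,B,C,E,I,F]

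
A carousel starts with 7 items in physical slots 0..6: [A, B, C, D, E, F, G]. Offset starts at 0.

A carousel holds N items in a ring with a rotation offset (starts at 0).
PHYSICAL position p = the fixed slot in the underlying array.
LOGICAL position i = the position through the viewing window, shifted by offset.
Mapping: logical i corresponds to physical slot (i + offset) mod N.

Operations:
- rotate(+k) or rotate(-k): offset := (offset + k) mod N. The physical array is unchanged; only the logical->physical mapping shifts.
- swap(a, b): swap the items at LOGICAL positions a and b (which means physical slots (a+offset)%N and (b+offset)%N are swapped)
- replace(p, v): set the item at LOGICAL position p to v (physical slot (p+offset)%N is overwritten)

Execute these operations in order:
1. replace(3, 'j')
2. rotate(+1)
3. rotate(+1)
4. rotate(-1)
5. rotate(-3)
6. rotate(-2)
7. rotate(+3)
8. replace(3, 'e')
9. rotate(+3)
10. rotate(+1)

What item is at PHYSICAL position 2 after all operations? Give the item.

After op 1 (replace(3, 'j')): offset=0, physical=[A,B,C,j,E,F,G], logical=[A,B,C,j,E,F,G]
After op 2 (rotate(+1)): offset=1, physical=[A,B,C,j,E,F,G], logical=[B,C,j,E,F,G,A]
After op 3 (rotate(+1)): offset=2, physical=[A,B,C,j,E,F,G], logical=[C,j,E,F,G,A,B]
After op 4 (rotate(-1)): offset=1, physical=[A,B,C,j,E,F,G], logical=[B,C,j,E,F,G,A]
After op 5 (rotate(-3)): offset=5, physical=[A,B,C,j,E,F,G], logical=[F,G,A,B,C,j,E]
After op 6 (rotate(-2)): offset=3, physical=[A,B,C,j,E,F,G], logical=[j,E,F,G,A,B,C]
After op 7 (rotate(+3)): offset=6, physical=[A,B,C,j,E,F,G], logical=[G,A,B,C,j,E,F]
After op 8 (replace(3, 'e')): offset=6, physical=[A,B,e,j,E,F,G], logical=[G,A,B,e,j,E,F]
After op 9 (rotate(+3)): offset=2, physical=[A,B,e,j,E,F,G], logical=[e,j,E,F,G,A,B]
After op 10 (rotate(+1)): offset=3, physical=[A,B,e,j,E,F,G], logical=[j,E,F,G,A,B,e]

Answer: e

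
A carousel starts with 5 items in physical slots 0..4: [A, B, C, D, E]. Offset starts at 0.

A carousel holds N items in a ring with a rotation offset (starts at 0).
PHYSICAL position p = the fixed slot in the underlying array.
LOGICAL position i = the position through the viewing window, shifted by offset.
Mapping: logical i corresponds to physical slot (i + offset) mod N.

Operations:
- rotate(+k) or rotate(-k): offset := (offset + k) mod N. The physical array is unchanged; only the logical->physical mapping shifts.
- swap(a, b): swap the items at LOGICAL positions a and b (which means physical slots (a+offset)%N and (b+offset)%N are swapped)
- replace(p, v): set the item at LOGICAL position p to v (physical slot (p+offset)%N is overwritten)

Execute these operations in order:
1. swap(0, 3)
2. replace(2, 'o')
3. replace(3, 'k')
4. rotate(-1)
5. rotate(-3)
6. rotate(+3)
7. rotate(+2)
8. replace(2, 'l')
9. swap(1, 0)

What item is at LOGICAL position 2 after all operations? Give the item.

Answer: l

Derivation:
After op 1 (swap(0, 3)): offset=0, physical=[D,B,C,A,E], logical=[D,B,C,A,E]
After op 2 (replace(2, 'o')): offset=0, physical=[D,B,o,A,E], logical=[D,B,o,A,E]
After op 3 (replace(3, 'k')): offset=0, physical=[D,B,o,k,E], logical=[D,B,o,k,E]
After op 4 (rotate(-1)): offset=4, physical=[D,B,o,k,E], logical=[E,D,B,o,k]
After op 5 (rotate(-3)): offset=1, physical=[D,B,o,k,E], logical=[B,o,k,E,D]
After op 6 (rotate(+3)): offset=4, physical=[D,B,o,k,E], logical=[E,D,B,o,k]
After op 7 (rotate(+2)): offset=1, physical=[D,B,o,k,E], logical=[B,o,k,E,D]
After op 8 (replace(2, 'l')): offset=1, physical=[D,B,o,l,E], logical=[B,o,l,E,D]
After op 9 (swap(1, 0)): offset=1, physical=[D,o,B,l,E], logical=[o,B,l,E,D]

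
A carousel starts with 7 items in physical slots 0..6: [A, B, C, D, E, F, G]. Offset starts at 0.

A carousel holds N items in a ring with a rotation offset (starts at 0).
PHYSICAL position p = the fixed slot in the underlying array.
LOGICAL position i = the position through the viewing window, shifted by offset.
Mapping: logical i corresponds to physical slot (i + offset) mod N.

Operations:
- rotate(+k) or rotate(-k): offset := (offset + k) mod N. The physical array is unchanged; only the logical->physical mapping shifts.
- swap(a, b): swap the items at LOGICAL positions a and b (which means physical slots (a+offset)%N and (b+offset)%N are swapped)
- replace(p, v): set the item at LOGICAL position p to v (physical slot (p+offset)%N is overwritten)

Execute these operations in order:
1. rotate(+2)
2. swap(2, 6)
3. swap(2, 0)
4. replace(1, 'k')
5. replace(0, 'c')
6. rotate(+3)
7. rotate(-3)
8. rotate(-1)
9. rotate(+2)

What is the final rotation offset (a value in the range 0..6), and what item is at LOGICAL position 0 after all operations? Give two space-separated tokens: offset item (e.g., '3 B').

After op 1 (rotate(+2)): offset=2, physical=[A,B,C,D,E,F,G], logical=[C,D,E,F,G,A,B]
After op 2 (swap(2, 6)): offset=2, physical=[A,E,C,D,B,F,G], logical=[C,D,B,F,G,A,E]
After op 3 (swap(2, 0)): offset=2, physical=[A,E,B,D,C,F,G], logical=[B,D,C,F,G,A,E]
After op 4 (replace(1, 'k')): offset=2, physical=[A,E,B,k,C,F,G], logical=[B,k,C,F,G,A,E]
After op 5 (replace(0, 'c')): offset=2, physical=[A,E,c,k,C,F,G], logical=[c,k,C,F,G,A,E]
After op 6 (rotate(+3)): offset=5, physical=[A,E,c,k,C,F,G], logical=[F,G,A,E,c,k,C]
After op 7 (rotate(-3)): offset=2, physical=[A,E,c,k,C,F,G], logical=[c,k,C,F,G,A,E]
After op 8 (rotate(-1)): offset=1, physical=[A,E,c,k,C,F,G], logical=[E,c,k,C,F,G,A]
After op 9 (rotate(+2)): offset=3, physical=[A,E,c,k,C,F,G], logical=[k,C,F,G,A,E,c]

Answer: 3 k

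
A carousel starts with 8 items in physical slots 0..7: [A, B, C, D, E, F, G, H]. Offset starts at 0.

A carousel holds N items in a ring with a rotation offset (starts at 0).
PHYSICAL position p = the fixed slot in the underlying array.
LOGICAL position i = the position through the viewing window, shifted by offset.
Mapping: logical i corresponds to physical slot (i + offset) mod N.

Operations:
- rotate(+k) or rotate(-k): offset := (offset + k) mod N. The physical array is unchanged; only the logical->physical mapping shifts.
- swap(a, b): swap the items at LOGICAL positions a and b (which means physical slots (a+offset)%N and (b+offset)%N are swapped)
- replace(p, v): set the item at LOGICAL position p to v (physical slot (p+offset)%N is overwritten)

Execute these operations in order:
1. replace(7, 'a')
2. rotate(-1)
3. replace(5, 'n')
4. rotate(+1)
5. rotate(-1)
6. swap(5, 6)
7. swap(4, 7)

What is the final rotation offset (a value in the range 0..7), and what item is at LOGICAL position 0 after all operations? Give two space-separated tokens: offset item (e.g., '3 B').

Answer: 7 a

Derivation:
After op 1 (replace(7, 'a')): offset=0, physical=[A,B,C,D,E,F,G,a], logical=[A,B,C,D,E,F,G,a]
After op 2 (rotate(-1)): offset=7, physical=[A,B,C,D,E,F,G,a], logical=[a,A,B,C,D,E,F,G]
After op 3 (replace(5, 'n')): offset=7, physical=[A,B,C,D,n,F,G,a], logical=[a,A,B,C,D,n,F,G]
After op 4 (rotate(+1)): offset=0, physical=[A,B,C,D,n,F,G,a], logical=[A,B,C,D,n,F,G,a]
After op 5 (rotate(-1)): offset=7, physical=[A,B,C,D,n,F,G,a], logical=[a,A,B,C,D,n,F,G]
After op 6 (swap(5, 6)): offset=7, physical=[A,B,C,D,F,n,G,a], logical=[a,A,B,C,D,F,n,G]
After op 7 (swap(4, 7)): offset=7, physical=[A,B,C,G,F,n,D,a], logical=[a,A,B,C,G,F,n,D]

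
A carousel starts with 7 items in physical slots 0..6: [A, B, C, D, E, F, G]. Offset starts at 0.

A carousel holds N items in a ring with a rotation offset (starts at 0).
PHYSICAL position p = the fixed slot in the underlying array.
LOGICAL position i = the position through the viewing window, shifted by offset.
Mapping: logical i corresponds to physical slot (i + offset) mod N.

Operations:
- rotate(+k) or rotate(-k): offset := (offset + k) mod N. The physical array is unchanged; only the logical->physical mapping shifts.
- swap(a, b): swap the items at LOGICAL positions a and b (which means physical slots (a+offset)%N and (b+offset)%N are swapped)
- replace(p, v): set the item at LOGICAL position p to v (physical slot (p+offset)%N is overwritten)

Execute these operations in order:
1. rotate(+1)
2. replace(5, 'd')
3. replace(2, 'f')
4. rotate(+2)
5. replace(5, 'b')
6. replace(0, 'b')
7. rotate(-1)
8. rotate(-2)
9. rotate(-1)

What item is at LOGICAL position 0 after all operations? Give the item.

Answer: d

Derivation:
After op 1 (rotate(+1)): offset=1, physical=[A,B,C,D,E,F,G], logical=[B,C,D,E,F,G,A]
After op 2 (replace(5, 'd')): offset=1, physical=[A,B,C,D,E,F,d], logical=[B,C,D,E,F,d,A]
After op 3 (replace(2, 'f')): offset=1, physical=[A,B,C,f,E,F,d], logical=[B,C,f,E,F,d,A]
After op 4 (rotate(+2)): offset=3, physical=[A,B,C,f,E,F,d], logical=[f,E,F,d,A,B,C]
After op 5 (replace(5, 'b')): offset=3, physical=[A,b,C,f,E,F,d], logical=[f,E,F,d,A,b,C]
After op 6 (replace(0, 'b')): offset=3, physical=[A,b,C,b,E,F,d], logical=[b,E,F,d,A,b,C]
After op 7 (rotate(-1)): offset=2, physical=[A,b,C,b,E,F,d], logical=[C,b,E,F,d,A,b]
After op 8 (rotate(-2)): offset=0, physical=[A,b,C,b,E,F,d], logical=[A,b,C,b,E,F,d]
After op 9 (rotate(-1)): offset=6, physical=[A,b,C,b,E,F,d], logical=[d,A,b,C,b,E,F]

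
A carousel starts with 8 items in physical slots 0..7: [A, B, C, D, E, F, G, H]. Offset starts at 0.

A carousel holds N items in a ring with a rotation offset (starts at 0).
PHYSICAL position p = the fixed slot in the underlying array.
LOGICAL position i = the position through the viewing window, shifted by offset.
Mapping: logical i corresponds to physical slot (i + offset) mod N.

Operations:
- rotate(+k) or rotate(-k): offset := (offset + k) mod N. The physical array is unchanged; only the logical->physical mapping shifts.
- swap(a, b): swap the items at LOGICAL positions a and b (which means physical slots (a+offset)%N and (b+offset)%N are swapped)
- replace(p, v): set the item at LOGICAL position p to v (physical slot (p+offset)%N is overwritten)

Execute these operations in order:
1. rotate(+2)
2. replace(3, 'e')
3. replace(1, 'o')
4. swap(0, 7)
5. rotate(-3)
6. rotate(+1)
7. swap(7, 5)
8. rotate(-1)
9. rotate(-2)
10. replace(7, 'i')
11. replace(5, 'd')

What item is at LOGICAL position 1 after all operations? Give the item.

Answer: G

Derivation:
After op 1 (rotate(+2)): offset=2, physical=[A,B,C,D,E,F,G,H], logical=[C,D,E,F,G,H,A,B]
After op 2 (replace(3, 'e')): offset=2, physical=[A,B,C,D,E,e,G,H], logical=[C,D,E,e,G,H,A,B]
After op 3 (replace(1, 'o')): offset=2, physical=[A,B,C,o,E,e,G,H], logical=[C,o,E,e,G,H,A,B]
After op 4 (swap(0, 7)): offset=2, physical=[A,C,B,o,E,e,G,H], logical=[B,o,E,e,G,H,A,C]
After op 5 (rotate(-3)): offset=7, physical=[A,C,B,o,E,e,G,H], logical=[H,A,C,B,o,E,e,G]
After op 6 (rotate(+1)): offset=0, physical=[A,C,B,o,E,e,G,H], logical=[A,C,B,o,E,e,G,H]
After op 7 (swap(7, 5)): offset=0, physical=[A,C,B,o,E,H,G,e], logical=[A,C,B,o,E,H,G,e]
After op 8 (rotate(-1)): offset=7, physical=[A,C,B,o,E,H,G,e], logical=[e,A,C,B,o,E,H,G]
After op 9 (rotate(-2)): offset=5, physical=[A,C,B,o,E,H,G,e], logical=[H,G,e,A,C,B,o,E]
After op 10 (replace(7, 'i')): offset=5, physical=[A,C,B,o,i,H,G,e], logical=[H,G,e,A,C,B,o,i]
After op 11 (replace(5, 'd')): offset=5, physical=[A,C,d,o,i,H,G,e], logical=[H,G,e,A,C,d,o,i]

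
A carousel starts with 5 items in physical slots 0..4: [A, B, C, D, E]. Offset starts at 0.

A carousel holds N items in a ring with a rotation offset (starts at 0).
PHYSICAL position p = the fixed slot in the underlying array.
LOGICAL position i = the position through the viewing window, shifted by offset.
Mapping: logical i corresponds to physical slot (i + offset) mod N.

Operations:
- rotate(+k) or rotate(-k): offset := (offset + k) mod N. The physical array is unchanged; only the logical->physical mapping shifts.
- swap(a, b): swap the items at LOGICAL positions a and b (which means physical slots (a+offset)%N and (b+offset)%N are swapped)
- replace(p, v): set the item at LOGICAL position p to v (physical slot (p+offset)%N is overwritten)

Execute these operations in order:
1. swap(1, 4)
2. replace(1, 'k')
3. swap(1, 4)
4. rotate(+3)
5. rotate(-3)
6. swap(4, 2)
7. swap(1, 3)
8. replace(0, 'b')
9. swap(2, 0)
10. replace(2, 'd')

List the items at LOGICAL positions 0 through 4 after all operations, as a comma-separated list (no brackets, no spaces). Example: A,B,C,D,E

After op 1 (swap(1, 4)): offset=0, physical=[A,E,C,D,B], logical=[A,E,C,D,B]
After op 2 (replace(1, 'k')): offset=0, physical=[A,k,C,D,B], logical=[A,k,C,D,B]
After op 3 (swap(1, 4)): offset=0, physical=[A,B,C,D,k], logical=[A,B,C,D,k]
After op 4 (rotate(+3)): offset=3, physical=[A,B,C,D,k], logical=[D,k,A,B,C]
After op 5 (rotate(-3)): offset=0, physical=[A,B,C,D,k], logical=[A,B,C,D,k]
After op 6 (swap(4, 2)): offset=0, physical=[A,B,k,D,C], logical=[A,B,k,D,C]
After op 7 (swap(1, 3)): offset=0, physical=[A,D,k,B,C], logical=[A,D,k,B,C]
After op 8 (replace(0, 'b')): offset=0, physical=[b,D,k,B,C], logical=[b,D,k,B,C]
After op 9 (swap(2, 0)): offset=0, physical=[k,D,b,B,C], logical=[k,D,b,B,C]
After op 10 (replace(2, 'd')): offset=0, physical=[k,D,d,B,C], logical=[k,D,d,B,C]

Answer: k,D,d,B,C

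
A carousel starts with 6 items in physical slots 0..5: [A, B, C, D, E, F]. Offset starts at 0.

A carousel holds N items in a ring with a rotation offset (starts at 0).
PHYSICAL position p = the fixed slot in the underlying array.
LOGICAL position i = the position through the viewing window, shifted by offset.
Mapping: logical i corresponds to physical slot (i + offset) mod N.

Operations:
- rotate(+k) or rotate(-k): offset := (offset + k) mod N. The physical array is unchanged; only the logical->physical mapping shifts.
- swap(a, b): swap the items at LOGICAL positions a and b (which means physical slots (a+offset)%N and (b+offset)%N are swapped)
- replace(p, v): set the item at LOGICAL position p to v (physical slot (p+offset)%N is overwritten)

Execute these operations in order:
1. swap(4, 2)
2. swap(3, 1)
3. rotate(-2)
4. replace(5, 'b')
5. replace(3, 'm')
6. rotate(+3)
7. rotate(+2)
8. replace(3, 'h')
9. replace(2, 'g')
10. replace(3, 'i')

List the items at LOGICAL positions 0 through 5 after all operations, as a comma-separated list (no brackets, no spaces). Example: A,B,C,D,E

Answer: b,C,g,i,m,E

Derivation:
After op 1 (swap(4, 2)): offset=0, physical=[A,B,E,D,C,F], logical=[A,B,E,D,C,F]
After op 2 (swap(3, 1)): offset=0, physical=[A,D,E,B,C,F], logical=[A,D,E,B,C,F]
After op 3 (rotate(-2)): offset=4, physical=[A,D,E,B,C,F], logical=[C,F,A,D,E,B]
After op 4 (replace(5, 'b')): offset=4, physical=[A,D,E,b,C,F], logical=[C,F,A,D,E,b]
After op 5 (replace(3, 'm')): offset=4, physical=[A,m,E,b,C,F], logical=[C,F,A,m,E,b]
After op 6 (rotate(+3)): offset=1, physical=[A,m,E,b,C,F], logical=[m,E,b,C,F,A]
After op 7 (rotate(+2)): offset=3, physical=[A,m,E,b,C,F], logical=[b,C,F,A,m,E]
After op 8 (replace(3, 'h')): offset=3, physical=[h,m,E,b,C,F], logical=[b,C,F,h,m,E]
After op 9 (replace(2, 'g')): offset=3, physical=[h,m,E,b,C,g], logical=[b,C,g,h,m,E]
After op 10 (replace(3, 'i')): offset=3, physical=[i,m,E,b,C,g], logical=[b,C,g,i,m,E]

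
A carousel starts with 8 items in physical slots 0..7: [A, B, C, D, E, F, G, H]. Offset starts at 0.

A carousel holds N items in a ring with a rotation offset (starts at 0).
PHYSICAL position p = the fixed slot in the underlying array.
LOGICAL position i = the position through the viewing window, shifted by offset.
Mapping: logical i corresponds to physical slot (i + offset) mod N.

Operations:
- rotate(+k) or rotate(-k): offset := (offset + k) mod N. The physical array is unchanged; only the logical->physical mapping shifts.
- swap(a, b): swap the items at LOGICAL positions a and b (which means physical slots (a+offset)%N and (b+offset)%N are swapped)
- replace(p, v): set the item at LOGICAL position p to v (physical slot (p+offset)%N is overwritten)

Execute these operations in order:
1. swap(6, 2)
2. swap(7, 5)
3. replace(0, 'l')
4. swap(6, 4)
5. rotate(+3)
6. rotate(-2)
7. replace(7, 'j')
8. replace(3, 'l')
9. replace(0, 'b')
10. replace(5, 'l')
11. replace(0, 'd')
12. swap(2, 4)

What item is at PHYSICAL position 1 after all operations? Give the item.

After op 1 (swap(6, 2)): offset=0, physical=[A,B,G,D,E,F,C,H], logical=[A,B,G,D,E,F,C,H]
After op 2 (swap(7, 5)): offset=0, physical=[A,B,G,D,E,H,C,F], logical=[A,B,G,D,E,H,C,F]
After op 3 (replace(0, 'l')): offset=0, physical=[l,B,G,D,E,H,C,F], logical=[l,B,G,D,E,H,C,F]
After op 4 (swap(6, 4)): offset=0, physical=[l,B,G,D,C,H,E,F], logical=[l,B,G,D,C,H,E,F]
After op 5 (rotate(+3)): offset=3, physical=[l,B,G,D,C,H,E,F], logical=[D,C,H,E,F,l,B,G]
After op 6 (rotate(-2)): offset=1, physical=[l,B,G,D,C,H,E,F], logical=[B,G,D,C,H,E,F,l]
After op 7 (replace(7, 'j')): offset=1, physical=[j,B,G,D,C,H,E,F], logical=[B,G,D,C,H,E,F,j]
After op 8 (replace(3, 'l')): offset=1, physical=[j,B,G,D,l,H,E,F], logical=[B,G,D,l,H,E,F,j]
After op 9 (replace(0, 'b')): offset=1, physical=[j,b,G,D,l,H,E,F], logical=[b,G,D,l,H,E,F,j]
After op 10 (replace(5, 'l')): offset=1, physical=[j,b,G,D,l,H,l,F], logical=[b,G,D,l,H,l,F,j]
After op 11 (replace(0, 'd')): offset=1, physical=[j,d,G,D,l,H,l,F], logical=[d,G,D,l,H,l,F,j]
After op 12 (swap(2, 4)): offset=1, physical=[j,d,G,H,l,D,l,F], logical=[d,G,H,l,D,l,F,j]

Answer: d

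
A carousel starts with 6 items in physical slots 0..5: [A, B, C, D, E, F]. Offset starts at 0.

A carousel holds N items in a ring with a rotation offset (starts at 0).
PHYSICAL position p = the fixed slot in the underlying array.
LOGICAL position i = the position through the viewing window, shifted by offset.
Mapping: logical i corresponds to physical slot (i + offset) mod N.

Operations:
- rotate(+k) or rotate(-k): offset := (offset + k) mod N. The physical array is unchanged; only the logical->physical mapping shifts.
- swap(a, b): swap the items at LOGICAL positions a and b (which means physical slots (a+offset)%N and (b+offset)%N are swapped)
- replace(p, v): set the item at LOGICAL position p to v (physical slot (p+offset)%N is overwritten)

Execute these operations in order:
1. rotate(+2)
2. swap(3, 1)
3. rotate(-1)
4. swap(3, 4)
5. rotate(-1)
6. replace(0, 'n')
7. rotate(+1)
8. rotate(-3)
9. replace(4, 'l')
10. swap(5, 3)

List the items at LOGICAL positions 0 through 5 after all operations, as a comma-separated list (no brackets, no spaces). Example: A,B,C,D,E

After op 1 (rotate(+2)): offset=2, physical=[A,B,C,D,E,F], logical=[C,D,E,F,A,B]
After op 2 (swap(3, 1)): offset=2, physical=[A,B,C,F,E,D], logical=[C,F,E,D,A,B]
After op 3 (rotate(-1)): offset=1, physical=[A,B,C,F,E,D], logical=[B,C,F,E,D,A]
After op 4 (swap(3, 4)): offset=1, physical=[A,B,C,F,D,E], logical=[B,C,F,D,E,A]
After op 5 (rotate(-1)): offset=0, physical=[A,B,C,F,D,E], logical=[A,B,C,F,D,E]
After op 6 (replace(0, 'n')): offset=0, physical=[n,B,C,F,D,E], logical=[n,B,C,F,D,E]
After op 7 (rotate(+1)): offset=1, physical=[n,B,C,F,D,E], logical=[B,C,F,D,E,n]
After op 8 (rotate(-3)): offset=4, physical=[n,B,C,F,D,E], logical=[D,E,n,B,C,F]
After op 9 (replace(4, 'l')): offset=4, physical=[n,B,l,F,D,E], logical=[D,E,n,B,l,F]
After op 10 (swap(5, 3)): offset=4, physical=[n,F,l,B,D,E], logical=[D,E,n,F,l,B]

Answer: D,E,n,F,l,B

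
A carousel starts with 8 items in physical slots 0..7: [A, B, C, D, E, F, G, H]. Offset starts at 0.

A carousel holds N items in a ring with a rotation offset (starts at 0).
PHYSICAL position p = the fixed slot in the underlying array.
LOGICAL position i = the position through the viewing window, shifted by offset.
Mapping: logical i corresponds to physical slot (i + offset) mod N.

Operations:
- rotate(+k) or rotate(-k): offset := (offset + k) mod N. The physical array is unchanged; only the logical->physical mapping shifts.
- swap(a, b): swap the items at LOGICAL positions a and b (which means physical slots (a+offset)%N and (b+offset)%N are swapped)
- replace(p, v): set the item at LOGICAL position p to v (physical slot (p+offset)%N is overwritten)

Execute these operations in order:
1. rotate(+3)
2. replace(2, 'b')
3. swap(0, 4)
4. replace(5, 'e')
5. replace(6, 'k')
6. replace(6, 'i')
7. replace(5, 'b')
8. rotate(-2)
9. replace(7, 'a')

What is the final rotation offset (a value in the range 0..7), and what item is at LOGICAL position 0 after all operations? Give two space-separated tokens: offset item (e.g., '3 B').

After op 1 (rotate(+3)): offset=3, physical=[A,B,C,D,E,F,G,H], logical=[D,E,F,G,H,A,B,C]
After op 2 (replace(2, 'b')): offset=3, physical=[A,B,C,D,E,b,G,H], logical=[D,E,b,G,H,A,B,C]
After op 3 (swap(0, 4)): offset=3, physical=[A,B,C,H,E,b,G,D], logical=[H,E,b,G,D,A,B,C]
After op 4 (replace(5, 'e')): offset=3, physical=[e,B,C,H,E,b,G,D], logical=[H,E,b,G,D,e,B,C]
After op 5 (replace(6, 'k')): offset=3, physical=[e,k,C,H,E,b,G,D], logical=[H,E,b,G,D,e,k,C]
After op 6 (replace(6, 'i')): offset=3, physical=[e,i,C,H,E,b,G,D], logical=[H,E,b,G,D,e,i,C]
After op 7 (replace(5, 'b')): offset=3, physical=[b,i,C,H,E,b,G,D], logical=[H,E,b,G,D,b,i,C]
After op 8 (rotate(-2)): offset=1, physical=[b,i,C,H,E,b,G,D], logical=[i,C,H,E,b,G,D,b]
After op 9 (replace(7, 'a')): offset=1, physical=[a,i,C,H,E,b,G,D], logical=[i,C,H,E,b,G,D,a]

Answer: 1 i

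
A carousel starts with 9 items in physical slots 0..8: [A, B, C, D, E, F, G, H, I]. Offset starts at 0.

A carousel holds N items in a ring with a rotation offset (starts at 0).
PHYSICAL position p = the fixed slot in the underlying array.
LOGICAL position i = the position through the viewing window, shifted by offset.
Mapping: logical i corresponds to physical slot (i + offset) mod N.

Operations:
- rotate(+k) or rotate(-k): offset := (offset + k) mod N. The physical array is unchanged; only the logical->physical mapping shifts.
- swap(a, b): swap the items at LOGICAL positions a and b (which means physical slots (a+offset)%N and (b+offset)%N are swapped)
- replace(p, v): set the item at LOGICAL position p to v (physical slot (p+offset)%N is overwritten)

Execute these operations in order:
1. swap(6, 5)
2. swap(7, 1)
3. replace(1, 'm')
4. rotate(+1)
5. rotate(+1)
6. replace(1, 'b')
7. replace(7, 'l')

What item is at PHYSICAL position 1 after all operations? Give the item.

Answer: m

Derivation:
After op 1 (swap(6, 5)): offset=0, physical=[A,B,C,D,E,G,F,H,I], logical=[A,B,C,D,E,G,F,H,I]
After op 2 (swap(7, 1)): offset=0, physical=[A,H,C,D,E,G,F,B,I], logical=[A,H,C,D,E,G,F,B,I]
After op 3 (replace(1, 'm')): offset=0, physical=[A,m,C,D,E,G,F,B,I], logical=[A,m,C,D,E,G,F,B,I]
After op 4 (rotate(+1)): offset=1, physical=[A,m,C,D,E,G,F,B,I], logical=[m,C,D,E,G,F,B,I,A]
After op 5 (rotate(+1)): offset=2, physical=[A,m,C,D,E,G,F,B,I], logical=[C,D,E,G,F,B,I,A,m]
After op 6 (replace(1, 'b')): offset=2, physical=[A,m,C,b,E,G,F,B,I], logical=[C,b,E,G,F,B,I,A,m]
After op 7 (replace(7, 'l')): offset=2, physical=[l,m,C,b,E,G,F,B,I], logical=[C,b,E,G,F,B,I,l,m]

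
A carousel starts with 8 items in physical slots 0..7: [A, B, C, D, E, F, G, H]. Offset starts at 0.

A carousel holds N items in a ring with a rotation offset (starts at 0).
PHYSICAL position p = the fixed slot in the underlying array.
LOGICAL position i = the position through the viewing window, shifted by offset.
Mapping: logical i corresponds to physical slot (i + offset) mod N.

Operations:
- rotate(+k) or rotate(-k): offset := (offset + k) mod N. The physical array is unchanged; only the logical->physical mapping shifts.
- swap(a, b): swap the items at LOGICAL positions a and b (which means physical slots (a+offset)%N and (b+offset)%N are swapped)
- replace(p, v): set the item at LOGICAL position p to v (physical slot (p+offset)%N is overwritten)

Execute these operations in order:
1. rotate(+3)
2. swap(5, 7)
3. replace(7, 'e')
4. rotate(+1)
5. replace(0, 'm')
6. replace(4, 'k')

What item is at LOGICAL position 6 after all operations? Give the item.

Answer: e

Derivation:
After op 1 (rotate(+3)): offset=3, physical=[A,B,C,D,E,F,G,H], logical=[D,E,F,G,H,A,B,C]
After op 2 (swap(5, 7)): offset=3, physical=[C,B,A,D,E,F,G,H], logical=[D,E,F,G,H,C,B,A]
After op 3 (replace(7, 'e')): offset=3, physical=[C,B,e,D,E,F,G,H], logical=[D,E,F,G,H,C,B,e]
After op 4 (rotate(+1)): offset=4, physical=[C,B,e,D,E,F,G,H], logical=[E,F,G,H,C,B,e,D]
After op 5 (replace(0, 'm')): offset=4, physical=[C,B,e,D,m,F,G,H], logical=[m,F,G,H,C,B,e,D]
After op 6 (replace(4, 'k')): offset=4, physical=[k,B,e,D,m,F,G,H], logical=[m,F,G,H,k,B,e,D]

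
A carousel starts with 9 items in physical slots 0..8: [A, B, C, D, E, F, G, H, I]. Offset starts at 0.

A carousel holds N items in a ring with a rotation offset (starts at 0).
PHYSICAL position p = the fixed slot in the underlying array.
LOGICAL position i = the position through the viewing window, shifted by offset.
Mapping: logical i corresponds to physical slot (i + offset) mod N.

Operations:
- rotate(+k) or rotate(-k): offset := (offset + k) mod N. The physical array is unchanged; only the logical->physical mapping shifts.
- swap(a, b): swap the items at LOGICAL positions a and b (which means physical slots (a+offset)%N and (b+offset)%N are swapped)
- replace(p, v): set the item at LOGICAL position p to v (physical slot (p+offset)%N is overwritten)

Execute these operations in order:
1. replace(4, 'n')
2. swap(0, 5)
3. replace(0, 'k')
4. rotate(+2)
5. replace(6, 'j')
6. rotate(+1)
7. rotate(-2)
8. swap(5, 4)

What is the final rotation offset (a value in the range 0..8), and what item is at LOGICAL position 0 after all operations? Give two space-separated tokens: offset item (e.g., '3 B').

Answer: 1 B

Derivation:
After op 1 (replace(4, 'n')): offset=0, physical=[A,B,C,D,n,F,G,H,I], logical=[A,B,C,D,n,F,G,H,I]
After op 2 (swap(0, 5)): offset=0, physical=[F,B,C,D,n,A,G,H,I], logical=[F,B,C,D,n,A,G,H,I]
After op 3 (replace(0, 'k')): offset=0, physical=[k,B,C,D,n,A,G,H,I], logical=[k,B,C,D,n,A,G,H,I]
After op 4 (rotate(+2)): offset=2, physical=[k,B,C,D,n,A,G,H,I], logical=[C,D,n,A,G,H,I,k,B]
After op 5 (replace(6, 'j')): offset=2, physical=[k,B,C,D,n,A,G,H,j], logical=[C,D,n,A,G,H,j,k,B]
After op 6 (rotate(+1)): offset=3, physical=[k,B,C,D,n,A,G,H,j], logical=[D,n,A,G,H,j,k,B,C]
After op 7 (rotate(-2)): offset=1, physical=[k,B,C,D,n,A,G,H,j], logical=[B,C,D,n,A,G,H,j,k]
After op 8 (swap(5, 4)): offset=1, physical=[k,B,C,D,n,G,A,H,j], logical=[B,C,D,n,G,A,H,j,k]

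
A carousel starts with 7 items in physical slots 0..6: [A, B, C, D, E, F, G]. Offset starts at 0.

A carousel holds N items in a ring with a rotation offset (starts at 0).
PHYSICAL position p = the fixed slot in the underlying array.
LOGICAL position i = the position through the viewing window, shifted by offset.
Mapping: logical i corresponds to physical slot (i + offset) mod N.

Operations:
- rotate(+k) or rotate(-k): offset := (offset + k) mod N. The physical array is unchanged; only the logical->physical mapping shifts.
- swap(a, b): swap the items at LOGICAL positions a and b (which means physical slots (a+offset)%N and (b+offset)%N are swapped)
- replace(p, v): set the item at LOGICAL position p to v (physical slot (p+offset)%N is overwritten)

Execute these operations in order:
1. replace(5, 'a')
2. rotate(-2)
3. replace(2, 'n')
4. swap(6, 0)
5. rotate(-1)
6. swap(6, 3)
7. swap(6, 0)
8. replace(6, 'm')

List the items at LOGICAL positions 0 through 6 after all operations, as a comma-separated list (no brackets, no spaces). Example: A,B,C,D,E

After op 1 (replace(5, 'a')): offset=0, physical=[A,B,C,D,E,a,G], logical=[A,B,C,D,E,a,G]
After op 2 (rotate(-2)): offset=5, physical=[A,B,C,D,E,a,G], logical=[a,G,A,B,C,D,E]
After op 3 (replace(2, 'n')): offset=5, physical=[n,B,C,D,E,a,G], logical=[a,G,n,B,C,D,E]
After op 4 (swap(6, 0)): offset=5, physical=[n,B,C,D,a,E,G], logical=[E,G,n,B,C,D,a]
After op 5 (rotate(-1)): offset=4, physical=[n,B,C,D,a,E,G], logical=[a,E,G,n,B,C,D]
After op 6 (swap(6, 3)): offset=4, physical=[D,B,C,n,a,E,G], logical=[a,E,G,D,B,C,n]
After op 7 (swap(6, 0)): offset=4, physical=[D,B,C,a,n,E,G], logical=[n,E,G,D,B,C,a]
After op 8 (replace(6, 'm')): offset=4, physical=[D,B,C,m,n,E,G], logical=[n,E,G,D,B,C,m]

Answer: n,E,G,D,B,C,m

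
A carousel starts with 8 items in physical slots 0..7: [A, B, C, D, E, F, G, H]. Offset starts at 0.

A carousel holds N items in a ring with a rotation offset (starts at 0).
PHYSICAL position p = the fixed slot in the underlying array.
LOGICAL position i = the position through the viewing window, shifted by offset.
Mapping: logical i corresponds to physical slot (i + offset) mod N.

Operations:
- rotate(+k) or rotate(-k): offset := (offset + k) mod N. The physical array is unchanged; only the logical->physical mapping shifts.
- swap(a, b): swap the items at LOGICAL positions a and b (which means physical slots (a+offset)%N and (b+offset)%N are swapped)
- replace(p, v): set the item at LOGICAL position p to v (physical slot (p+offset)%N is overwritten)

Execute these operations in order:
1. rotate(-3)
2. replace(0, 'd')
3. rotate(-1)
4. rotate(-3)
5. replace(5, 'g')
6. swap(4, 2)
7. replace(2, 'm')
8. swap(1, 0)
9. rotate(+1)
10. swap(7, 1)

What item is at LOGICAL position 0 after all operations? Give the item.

After op 1 (rotate(-3)): offset=5, physical=[A,B,C,D,E,F,G,H], logical=[F,G,H,A,B,C,D,E]
After op 2 (replace(0, 'd')): offset=5, physical=[A,B,C,D,E,d,G,H], logical=[d,G,H,A,B,C,D,E]
After op 3 (rotate(-1)): offset=4, physical=[A,B,C,D,E,d,G,H], logical=[E,d,G,H,A,B,C,D]
After op 4 (rotate(-3)): offset=1, physical=[A,B,C,D,E,d,G,H], logical=[B,C,D,E,d,G,H,A]
After op 5 (replace(5, 'g')): offset=1, physical=[A,B,C,D,E,d,g,H], logical=[B,C,D,E,d,g,H,A]
After op 6 (swap(4, 2)): offset=1, physical=[A,B,C,d,E,D,g,H], logical=[B,C,d,E,D,g,H,A]
After op 7 (replace(2, 'm')): offset=1, physical=[A,B,C,m,E,D,g,H], logical=[B,C,m,E,D,g,H,A]
After op 8 (swap(1, 0)): offset=1, physical=[A,C,B,m,E,D,g,H], logical=[C,B,m,E,D,g,H,A]
After op 9 (rotate(+1)): offset=2, physical=[A,C,B,m,E,D,g,H], logical=[B,m,E,D,g,H,A,C]
After op 10 (swap(7, 1)): offset=2, physical=[A,m,B,C,E,D,g,H], logical=[B,C,E,D,g,H,A,m]

Answer: B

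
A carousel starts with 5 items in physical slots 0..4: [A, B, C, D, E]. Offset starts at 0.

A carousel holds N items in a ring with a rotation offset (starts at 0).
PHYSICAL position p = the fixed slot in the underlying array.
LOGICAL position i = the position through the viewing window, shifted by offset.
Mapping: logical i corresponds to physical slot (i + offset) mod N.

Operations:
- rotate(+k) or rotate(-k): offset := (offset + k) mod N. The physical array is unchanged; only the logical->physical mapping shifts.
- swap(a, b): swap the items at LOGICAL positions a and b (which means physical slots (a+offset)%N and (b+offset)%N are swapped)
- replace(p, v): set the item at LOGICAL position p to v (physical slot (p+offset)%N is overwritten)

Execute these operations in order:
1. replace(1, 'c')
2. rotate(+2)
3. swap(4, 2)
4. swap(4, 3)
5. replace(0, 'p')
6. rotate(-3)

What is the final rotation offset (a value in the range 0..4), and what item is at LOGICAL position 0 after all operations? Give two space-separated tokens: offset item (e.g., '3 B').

After op 1 (replace(1, 'c')): offset=0, physical=[A,c,C,D,E], logical=[A,c,C,D,E]
After op 2 (rotate(+2)): offset=2, physical=[A,c,C,D,E], logical=[C,D,E,A,c]
After op 3 (swap(4, 2)): offset=2, physical=[A,E,C,D,c], logical=[C,D,c,A,E]
After op 4 (swap(4, 3)): offset=2, physical=[E,A,C,D,c], logical=[C,D,c,E,A]
After op 5 (replace(0, 'p')): offset=2, physical=[E,A,p,D,c], logical=[p,D,c,E,A]
After op 6 (rotate(-3)): offset=4, physical=[E,A,p,D,c], logical=[c,E,A,p,D]

Answer: 4 c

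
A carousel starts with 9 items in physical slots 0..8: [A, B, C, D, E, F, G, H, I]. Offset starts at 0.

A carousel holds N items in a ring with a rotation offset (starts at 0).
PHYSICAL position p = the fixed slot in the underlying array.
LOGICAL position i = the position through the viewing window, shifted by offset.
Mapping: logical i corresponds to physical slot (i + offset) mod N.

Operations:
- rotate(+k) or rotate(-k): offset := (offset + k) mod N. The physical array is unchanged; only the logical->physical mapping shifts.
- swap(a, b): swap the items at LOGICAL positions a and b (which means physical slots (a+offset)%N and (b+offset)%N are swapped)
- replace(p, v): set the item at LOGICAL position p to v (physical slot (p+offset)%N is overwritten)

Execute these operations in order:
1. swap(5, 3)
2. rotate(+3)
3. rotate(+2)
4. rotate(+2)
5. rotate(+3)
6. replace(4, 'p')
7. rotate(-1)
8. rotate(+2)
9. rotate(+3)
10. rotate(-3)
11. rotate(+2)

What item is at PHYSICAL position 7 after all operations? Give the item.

After op 1 (swap(5, 3)): offset=0, physical=[A,B,C,F,E,D,G,H,I], logical=[A,B,C,F,E,D,G,H,I]
After op 2 (rotate(+3)): offset=3, physical=[A,B,C,F,E,D,G,H,I], logical=[F,E,D,G,H,I,A,B,C]
After op 3 (rotate(+2)): offset=5, physical=[A,B,C,F,E,D,G,H,I], logical=[D,G,H,I,A,B,C,F,E]
After op 4 (rotate(+2)): offset=7, physical=[A,B,C,F,E,D,G,H,I], logical=[H,I,A,B,C,F,E,D,G]
After op 5 (rotate(+3)): offset=1, physical=[A,B,C,F,E,D,G,H,I], logical=[B,C,F,E,D,G,H,I,A]
After op 6 (replace(4, 'p')): offset=1, physical=[A,B,C,F,E,p,G,H,I], logical=[B,C,F,E,p,G,H,I,A]
After op 7 (rotate(-1)): offset=0, physical=[A,B,C,F,E,p,G,H,I], logical=[A,B,C,F,E,p,G,H,I]
After op 8 (rotate(+2)): offset=2, physical=[A,B,C,F,E,p,G,H,I], logical=[C,F,E,p,G,H,I,A,B]
After op 9 (rotate(+3)): offset=5, physical=[A,B,C,F,E,p,G,H,I], logical=[p,G,H,I,A,B,C,F,E]
After op 10 (rotate(-3)): offset=2, physical=[A,B,C,F,E,p,G,H,I], logical=[C,F,E,p,G,H,I,A,B]
After op 11 (rotate(+2)): offset=4, physical=[A,B,C,F,E,p,G,H,I], logical=[E,p,G,H,I,A,B,C,F]

Answer: H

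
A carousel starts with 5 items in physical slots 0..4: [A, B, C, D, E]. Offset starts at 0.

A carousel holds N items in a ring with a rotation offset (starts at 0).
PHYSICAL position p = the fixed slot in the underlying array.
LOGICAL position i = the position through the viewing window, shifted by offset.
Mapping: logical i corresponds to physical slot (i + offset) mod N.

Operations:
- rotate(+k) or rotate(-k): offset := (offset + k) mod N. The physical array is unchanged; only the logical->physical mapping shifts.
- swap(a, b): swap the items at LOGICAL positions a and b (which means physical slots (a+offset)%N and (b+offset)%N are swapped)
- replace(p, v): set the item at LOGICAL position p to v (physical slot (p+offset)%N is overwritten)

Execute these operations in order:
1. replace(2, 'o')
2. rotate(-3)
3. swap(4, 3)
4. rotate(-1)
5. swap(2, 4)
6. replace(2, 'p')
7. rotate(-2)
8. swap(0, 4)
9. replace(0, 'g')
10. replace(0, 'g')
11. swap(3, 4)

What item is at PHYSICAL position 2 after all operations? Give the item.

After op 1 (replace(2, 'o')): offset=0, physical=[A,B,o,D,E], logical=[A,B,o,D,E]
After op 2 (rotate(-3)): offset=2, physical=[A,B,o,D,E], logical=[o,D,E,A,B]
After op 3 (swap(4, 3)): offset=2, physical=[B,A,o,D,E], logical=[o,D,E,B,A]
After op 4 (rotate(-1)): offset=1, physical=[B,A,o,D,E], logical=[A,o,D,E,B]
After op 5 (swap(2, 4)): offset=1, physical=[D,A,o,B,E], logical=[A,o,B,E,D]
After op 6 (replace(2, 'p')): offset=1, physical=[D,A,o,p,E], logical=[A,o,p,E,D]
After op 7 (rotate(-2)): offset=4, physical=[D,A,o,p,E], logical=[E,D,A,o,p]
After op 8 (swap(0, 4)): offset=4, physical=[D,A,o,E,p], logical=[p,D,A,o,E]
After op 9 (replace(0, 'g')): offset=4, physical=[D,A,o,E,g], logical=[g,D,A,o,E]
After op 10 (replace(0, 'g')): offset=4, physical=[D,A,o,E,g], logical=[g,D,A,o,E]
After op 11 (swap(3, 4)): offset=4, physical=[D,A,E,o,g], logical=[g,D,A,E,o]

Answer: E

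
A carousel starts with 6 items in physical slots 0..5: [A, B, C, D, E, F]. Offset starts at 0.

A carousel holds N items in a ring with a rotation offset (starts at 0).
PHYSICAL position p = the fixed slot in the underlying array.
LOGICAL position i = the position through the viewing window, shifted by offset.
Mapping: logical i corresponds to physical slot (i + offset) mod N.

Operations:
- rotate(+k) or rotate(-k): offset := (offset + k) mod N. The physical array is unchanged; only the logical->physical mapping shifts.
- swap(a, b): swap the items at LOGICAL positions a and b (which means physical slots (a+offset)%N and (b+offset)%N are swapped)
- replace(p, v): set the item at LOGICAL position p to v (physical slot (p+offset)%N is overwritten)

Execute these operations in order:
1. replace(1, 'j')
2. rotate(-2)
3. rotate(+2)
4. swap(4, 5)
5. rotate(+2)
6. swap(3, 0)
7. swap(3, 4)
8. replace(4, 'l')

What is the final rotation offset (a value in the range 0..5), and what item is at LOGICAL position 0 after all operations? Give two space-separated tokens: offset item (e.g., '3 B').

After op 1 (replace(1, 'j')): offset=0, physical=[A,j,C,D,E,F], logical=[A,j,C,D,E,F]
After op 2 (rotate(-2)): offset=4, physical=[A,j,C,D,E,F], logical=[E,F,A,j,C,D]
After op 3 (rotate(+2)): offset=0, physical=[A,j,C,D,E,F], logical=[A,j,C,D,E,F]
After op 4 (swap(4, 5)): offset=0, physical=[A,j,C,D,F,E], logical=[A,j,C,D,F,E]
After op 5 (rotate(+2)): offset=2, physical=[A,j,C,D,F,E], logical=[C,D,F,E,A,j]
After op 6 (swap(3, 0)): offset=2, physical=[A,j,E,D,F,C], logical=[E,D,F,C,A,j]
After op 7 (swap(3, 4)): offset=2, physical=[C,j,E,D,F,A], logical=[E,D,F,A,C,j]
After op 8 (replace(4, 'l')): offset=2, physical=[l,j,E,D,F,A], logical=[E,D,F,A,l,j]

Answer: 2 E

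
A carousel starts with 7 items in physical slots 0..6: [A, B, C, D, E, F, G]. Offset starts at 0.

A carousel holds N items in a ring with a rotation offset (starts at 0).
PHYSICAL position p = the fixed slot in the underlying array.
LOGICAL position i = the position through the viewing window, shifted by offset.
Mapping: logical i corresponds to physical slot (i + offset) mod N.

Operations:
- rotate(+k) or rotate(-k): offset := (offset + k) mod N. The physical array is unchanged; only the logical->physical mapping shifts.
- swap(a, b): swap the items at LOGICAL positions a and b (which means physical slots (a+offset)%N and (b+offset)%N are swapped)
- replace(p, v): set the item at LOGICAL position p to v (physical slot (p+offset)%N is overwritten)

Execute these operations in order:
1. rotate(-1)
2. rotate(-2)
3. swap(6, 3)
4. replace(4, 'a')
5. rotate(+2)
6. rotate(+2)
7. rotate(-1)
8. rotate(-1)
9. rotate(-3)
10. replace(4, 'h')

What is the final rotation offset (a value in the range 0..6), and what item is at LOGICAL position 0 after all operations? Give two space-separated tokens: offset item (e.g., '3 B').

Answer: 3 A

Derivation:
After op 1 (rotate(-1)): offset=6, physical=[A,B,C,D,E,F,G], logical=[G,A,B,C,D,E,F]
After op 2 (rotate(-2)): offset=4, physical=[A,B,C,D,E,F,G], logical=[E,F,G,A,B,C,D]
After op 3 (swap(6, 3)): offset=4, physical=[D,B,C,A,E,F,G], logical=[E,F,G,D,B,C,A]
After op 4 (replace(4, 'a')): offset=4, physical=[D,a,C,A,E,F,G], logical=[E,F,G,D,a,C,A]
After op 5 (rotate(+2)): offset=6, physical=[D,a,C,A,E,F,G], logical=[G,D,a,C,A,E,F]
After op 6 (rotate(+2)): offset=1, physical=[D,a,C,A,E,F,G], logical=[a,C,A,E,F,G,D]
After op 7 (rotate(-1)): offset=0, physical=[D,a,C,A,E,F,G], logical=[D,a,C,A,E,F,G]
After op 8 (rotate(-1)): offset=6, physical=[D,a,C,A,E,F,G], logical=[G,D,a,C,A,E,F]
After op 9 (rotate(-3)): offset=3, physical=[D,a,C,A,E,F,G], logical=[A,E,F,G,D,a,C]
After op 10 (replace(4, 'h')): offset=3, physical=[h,a,C,A,E,F,G], logical=[A,E,F,G,h,a,C]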